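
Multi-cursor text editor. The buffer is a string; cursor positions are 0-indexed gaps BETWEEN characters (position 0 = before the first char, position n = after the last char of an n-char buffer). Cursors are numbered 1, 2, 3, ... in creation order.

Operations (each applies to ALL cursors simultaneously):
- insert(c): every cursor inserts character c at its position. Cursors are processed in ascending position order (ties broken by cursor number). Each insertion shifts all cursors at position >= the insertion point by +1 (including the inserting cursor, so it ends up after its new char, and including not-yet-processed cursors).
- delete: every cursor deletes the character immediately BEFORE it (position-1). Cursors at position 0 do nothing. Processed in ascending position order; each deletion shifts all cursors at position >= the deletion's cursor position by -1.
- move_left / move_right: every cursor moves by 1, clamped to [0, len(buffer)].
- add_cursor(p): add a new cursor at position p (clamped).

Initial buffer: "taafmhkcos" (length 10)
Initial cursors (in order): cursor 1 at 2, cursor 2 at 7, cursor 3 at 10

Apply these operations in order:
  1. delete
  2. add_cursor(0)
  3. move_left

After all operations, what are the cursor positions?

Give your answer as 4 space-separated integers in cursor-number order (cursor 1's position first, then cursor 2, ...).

Answer: 0 4 6 0

Derivation:
After op 1 (delete): buffer="tafmhco" (len 7), cursors c1@1 c2@5 c3@7, authorship .......
After op 2 (add_cursor(0)): buffer="tafmhco" (len 7), cursors c4@0 c1@1 c2@5 c3@7, authorship .......
After op 3 (move_left): buffer="tafmhco" (len 7), cursors c1@0 c4@0 c2@4 c3@6, authorship .......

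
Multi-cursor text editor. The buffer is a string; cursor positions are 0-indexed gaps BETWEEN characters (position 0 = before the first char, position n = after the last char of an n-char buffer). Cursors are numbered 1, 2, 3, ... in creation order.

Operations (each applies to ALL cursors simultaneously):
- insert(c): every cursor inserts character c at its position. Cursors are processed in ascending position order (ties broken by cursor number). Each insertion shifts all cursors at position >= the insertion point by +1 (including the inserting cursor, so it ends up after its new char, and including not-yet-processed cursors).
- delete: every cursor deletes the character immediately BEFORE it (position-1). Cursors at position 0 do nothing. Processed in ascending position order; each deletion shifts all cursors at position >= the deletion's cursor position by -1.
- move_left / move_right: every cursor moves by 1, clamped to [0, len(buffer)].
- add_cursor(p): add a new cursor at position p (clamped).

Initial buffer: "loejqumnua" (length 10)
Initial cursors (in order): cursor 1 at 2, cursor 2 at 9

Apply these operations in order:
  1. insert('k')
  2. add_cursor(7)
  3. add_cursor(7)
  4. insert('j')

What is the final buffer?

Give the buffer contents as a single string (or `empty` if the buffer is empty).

After op 1 (insert('k')): buffer="lokejqumnuka" (len 12), cursors c1@3 c2@11, authorship ..1.......2.
After op 2 (add_cursor(7)): buffer="lokejqumnuka" (len 12), cursors c1@3 c3@7 c2@11, authorship ..1.......2.
After op 3 (add_cursor(7)): buffer="lokejqumnuka" (len 12), cursors c1@3 c3@7 c4@7 c2@11, authorship ..1.......2.
After op 4 (insert('j')): buffer="lokjejqujjmnukja" (len 16), cursors c1@4 c3@10 c4@10 c2@15, authorship ..11....34...22.

Answer: lokjejqujjmnukja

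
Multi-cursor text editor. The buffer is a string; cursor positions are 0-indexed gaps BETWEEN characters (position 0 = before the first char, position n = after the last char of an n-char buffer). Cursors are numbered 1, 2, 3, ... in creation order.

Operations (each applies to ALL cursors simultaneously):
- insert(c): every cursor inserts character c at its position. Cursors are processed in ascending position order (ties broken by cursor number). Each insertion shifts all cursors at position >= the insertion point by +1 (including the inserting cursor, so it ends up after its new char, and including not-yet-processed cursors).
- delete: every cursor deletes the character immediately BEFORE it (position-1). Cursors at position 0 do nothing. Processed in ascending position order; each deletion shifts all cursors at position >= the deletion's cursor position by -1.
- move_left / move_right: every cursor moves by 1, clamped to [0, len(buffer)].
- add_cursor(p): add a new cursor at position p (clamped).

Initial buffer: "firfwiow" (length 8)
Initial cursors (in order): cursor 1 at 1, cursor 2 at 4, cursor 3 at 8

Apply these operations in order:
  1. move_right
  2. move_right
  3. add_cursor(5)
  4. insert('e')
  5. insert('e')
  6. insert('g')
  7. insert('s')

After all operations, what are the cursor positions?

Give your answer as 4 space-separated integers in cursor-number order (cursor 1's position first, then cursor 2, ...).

Answer: 7 18 24 13

Derivation:
After op 1 (move_right): buffer="firfwiow" (len 8), cursors c1@2 c2@5 c3@8, authorship ........
After op 2 (move_right): buffer="firfwiow" (len 8), cursors c1@3 c2@6 c3@8, authorship ........
After op 3 (add_cursor(5)): buffer="firfwiow" (len 8), cursors c1@3 c4@5 c2@6 c3@8, authorship ........
After op 4 (insert('e')): buffer="firefweieowe" (len 12), cursors c1@4 c4@7 c2@9 c3@12, authorship ...1..4.2..3
After op 5 (insert('e')): buffer="fireefweeieeowee" (len 16), cursors c1@5 c4@9 c2@12 c3@16, authorship ...11..44.22..33
After op 6 (insert('g')): buffer="fireegfweegieegoweeg" (len 20), cursors c1@6 c4@11 c2@15 c3@20, authorship ...111..444.222..333
After op 7 (insert('s')): buffer="fireegsfweegsieegsoweegs" (len 24), cursors c1@7 c4@13 c2@18 c3@24, authorship ...1111..4444.2222..3333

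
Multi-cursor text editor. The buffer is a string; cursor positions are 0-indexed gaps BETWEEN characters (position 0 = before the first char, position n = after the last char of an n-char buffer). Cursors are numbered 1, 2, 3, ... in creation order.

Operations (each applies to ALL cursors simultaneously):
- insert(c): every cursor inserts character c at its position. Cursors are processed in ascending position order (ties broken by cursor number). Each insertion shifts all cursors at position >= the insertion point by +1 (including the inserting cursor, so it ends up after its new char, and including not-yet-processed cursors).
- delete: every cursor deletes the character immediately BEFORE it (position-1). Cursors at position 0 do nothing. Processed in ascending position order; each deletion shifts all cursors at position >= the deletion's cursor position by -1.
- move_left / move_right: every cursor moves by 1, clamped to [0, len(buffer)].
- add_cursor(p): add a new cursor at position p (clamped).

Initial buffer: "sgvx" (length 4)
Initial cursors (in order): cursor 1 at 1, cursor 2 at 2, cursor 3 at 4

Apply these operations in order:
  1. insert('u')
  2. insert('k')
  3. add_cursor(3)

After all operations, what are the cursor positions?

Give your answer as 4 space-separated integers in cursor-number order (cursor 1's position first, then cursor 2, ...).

Answer: 3 6 10 3

Derivation:
After op 1 (insert('u')): buffer="suguvxu" (len 7), cursors c1@2 c2@4 c3@7, authorship .1.2..3
After op 2 (insert('k')): buffer="sukgukvxuk" (len 10), cursors c1@3 c2@6 c3@10, authorship .11.22..33
After op 3 (add_cursor(3)): buffer="sukgukvxuk" (len 10), cursors c1@3 c4@3 c2@6 c3@10, authorship .11.22..33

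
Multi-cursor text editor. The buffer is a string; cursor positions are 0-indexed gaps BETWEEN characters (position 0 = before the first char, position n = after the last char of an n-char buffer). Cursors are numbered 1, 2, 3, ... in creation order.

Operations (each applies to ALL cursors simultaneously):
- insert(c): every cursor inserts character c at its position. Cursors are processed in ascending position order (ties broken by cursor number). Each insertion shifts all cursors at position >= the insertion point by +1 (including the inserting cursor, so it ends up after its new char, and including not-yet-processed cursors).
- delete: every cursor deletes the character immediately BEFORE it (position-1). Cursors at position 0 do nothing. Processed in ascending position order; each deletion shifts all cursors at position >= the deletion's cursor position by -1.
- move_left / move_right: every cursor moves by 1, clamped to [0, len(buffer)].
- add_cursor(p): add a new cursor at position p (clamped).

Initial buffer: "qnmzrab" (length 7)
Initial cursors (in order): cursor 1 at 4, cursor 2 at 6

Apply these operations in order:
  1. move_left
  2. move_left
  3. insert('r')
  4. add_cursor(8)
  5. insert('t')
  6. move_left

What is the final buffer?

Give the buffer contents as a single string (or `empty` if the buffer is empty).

After op 1 (move_left): buffer="qnmzrab" (len 7), cursors c1@3 c2@5, authorship .......
After op 2 (move_left): buffer="qnmzrab" (len 7), cursors c1@2 c2@4, authorship .......
After op 3 (insert('r')): buffer="qnrmzrrab" (len 9), cursors c1@3 c2@6, authorship ..1..2...
After op 4 (add_cursor(8)): buffer="qnrmzrrab" (len 9), cursors c1@3 c2@6 c3@8, authorship ..1..2...
After op 5 (insert('t')): buffer="qnrtmzrtratb" (len 12), cursors c1@4 c2@8 c3@11, authorship ..11..22..3.
After op 6 (move_left): buffer="qnrtmzrtratb" (len 12), cursors c1@3 c2@7 c3@10, authorship ..11..22..3.

Answer: qnrtmzrtratb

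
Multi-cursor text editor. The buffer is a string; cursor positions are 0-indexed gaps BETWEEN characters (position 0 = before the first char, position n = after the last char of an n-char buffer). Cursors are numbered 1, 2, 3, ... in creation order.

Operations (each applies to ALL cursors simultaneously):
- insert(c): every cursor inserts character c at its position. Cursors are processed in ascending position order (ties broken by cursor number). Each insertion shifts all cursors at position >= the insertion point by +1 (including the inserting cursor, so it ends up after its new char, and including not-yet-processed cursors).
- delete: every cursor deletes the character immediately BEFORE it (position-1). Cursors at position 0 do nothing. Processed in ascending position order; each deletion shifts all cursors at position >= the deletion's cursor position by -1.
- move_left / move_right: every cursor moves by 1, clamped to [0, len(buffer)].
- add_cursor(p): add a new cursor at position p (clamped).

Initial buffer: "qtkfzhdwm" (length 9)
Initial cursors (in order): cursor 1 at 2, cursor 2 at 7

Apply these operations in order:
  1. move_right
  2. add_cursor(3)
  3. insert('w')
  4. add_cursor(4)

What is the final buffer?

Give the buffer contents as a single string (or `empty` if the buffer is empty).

After op 1 (move_right): buffer="qtkfzhdwm" (len 9), cursors c1@3 c2@8, authorship .........
After op 2 (add_cursor(3)): buffer="qtkfzhdwm" (len 9), cursors c1@3 c3@3 c2@8, authorship .........
After op 3 (insert('w')): buffer="qtkwwfzhdwwm" (len 12), cursors c1@5 c3@5 c2@11, authorship ...13.....2.
After op 4 (add_cursor(4)): buffer="qtkwwfzhdwwm" (len 12), cursors c4@4 c1@5 c3@5 c2@11, authorship ...13.....2.

Answer: qtkwwfzhdwwm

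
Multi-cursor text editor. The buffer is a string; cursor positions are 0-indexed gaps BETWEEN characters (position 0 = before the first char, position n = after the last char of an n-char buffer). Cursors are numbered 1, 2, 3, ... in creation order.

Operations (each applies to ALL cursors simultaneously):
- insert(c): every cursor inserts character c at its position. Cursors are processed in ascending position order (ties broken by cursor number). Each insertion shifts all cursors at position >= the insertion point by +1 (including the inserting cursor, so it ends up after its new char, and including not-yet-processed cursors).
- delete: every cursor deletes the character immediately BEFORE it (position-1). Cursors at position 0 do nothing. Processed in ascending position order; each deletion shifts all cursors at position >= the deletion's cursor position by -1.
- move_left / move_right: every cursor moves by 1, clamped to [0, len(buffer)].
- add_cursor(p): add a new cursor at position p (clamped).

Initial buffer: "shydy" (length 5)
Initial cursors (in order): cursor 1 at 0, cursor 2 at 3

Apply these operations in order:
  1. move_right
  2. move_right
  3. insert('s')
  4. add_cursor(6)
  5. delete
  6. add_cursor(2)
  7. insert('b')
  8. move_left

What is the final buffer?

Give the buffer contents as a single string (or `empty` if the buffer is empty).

Answer: shbbydbb

Derivation:
After op 1 (move_right): buffer="shydy" (len 5), cursors c1@1 c2@4, authorship .....
After op 2 (move_right): buffer="shydy" (len 5), cursors c1@2 c2@5, authorship .....
After op 3 (insert('s')): buffer="shsydys" (len 7), cursors c1@3 c2@7, authorship ..1...2
After op 4 (add_cursor(6)): buffer="shsydys" (len 7), cursors c1@3 c3@6 c2@7, authorship ..1...2
After op 5 (delete): buffer="shyd" (len 4), cursors c1@2 c2@4 c3@4, authorship ....
After op 6 (add_cursor(2)): buffer="shyd" (len 4), cursors c1@2 c4@2 c2@4 c3@4, authorship ....
After op 7 (insert('b')): buffer="shbbydbb" (len 8), cursors c1@4 c4@4 c2@8 c3@8, authorship ..14..23
After op 8 (move_left): buffer="shbbydbb" (len 8), cursors c1@3 c4@3 c2@7 c3@7, authorship ..14..23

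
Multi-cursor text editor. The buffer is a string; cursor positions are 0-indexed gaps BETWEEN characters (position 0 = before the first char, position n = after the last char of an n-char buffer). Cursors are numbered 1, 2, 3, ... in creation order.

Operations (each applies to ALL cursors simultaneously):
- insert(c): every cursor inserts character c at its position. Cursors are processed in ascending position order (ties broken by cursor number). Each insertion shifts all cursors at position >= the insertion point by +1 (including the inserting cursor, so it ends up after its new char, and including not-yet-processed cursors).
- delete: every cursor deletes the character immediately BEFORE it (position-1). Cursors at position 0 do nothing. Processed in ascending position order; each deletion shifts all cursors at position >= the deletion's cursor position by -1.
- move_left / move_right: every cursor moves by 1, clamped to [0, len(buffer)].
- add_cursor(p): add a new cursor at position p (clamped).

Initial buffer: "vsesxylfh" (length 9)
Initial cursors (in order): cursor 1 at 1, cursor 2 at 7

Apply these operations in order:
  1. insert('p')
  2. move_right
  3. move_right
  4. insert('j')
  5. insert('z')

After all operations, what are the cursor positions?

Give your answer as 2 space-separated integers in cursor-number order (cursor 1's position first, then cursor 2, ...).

After op 1 (insert('p')): buffer="vpsesxylpfh" (len 11), cursors c1@2 c2@9, authorship .1......2..
After op 2 (move_right): buffer="vpsesxylpfh" (len 11), cursors c1@3 c2@10, authorship .1......2..
After op 3 (move_right): buffer="vpsesxylpfh" (len 11), cursors c1@4 c2@11, authorship .1......2..
After op 4 (insert('j')): buffer="vpsejsxylpfhj" (len 13), cursors c1@5 c2@13, authorship .1..1....2..2
After op 5 (insert('z')): buffer="vpsejzsxylpfhjz" (len 15), cursors c1@6 c2@15, authorship .1..11....2..22

Answer: 6 15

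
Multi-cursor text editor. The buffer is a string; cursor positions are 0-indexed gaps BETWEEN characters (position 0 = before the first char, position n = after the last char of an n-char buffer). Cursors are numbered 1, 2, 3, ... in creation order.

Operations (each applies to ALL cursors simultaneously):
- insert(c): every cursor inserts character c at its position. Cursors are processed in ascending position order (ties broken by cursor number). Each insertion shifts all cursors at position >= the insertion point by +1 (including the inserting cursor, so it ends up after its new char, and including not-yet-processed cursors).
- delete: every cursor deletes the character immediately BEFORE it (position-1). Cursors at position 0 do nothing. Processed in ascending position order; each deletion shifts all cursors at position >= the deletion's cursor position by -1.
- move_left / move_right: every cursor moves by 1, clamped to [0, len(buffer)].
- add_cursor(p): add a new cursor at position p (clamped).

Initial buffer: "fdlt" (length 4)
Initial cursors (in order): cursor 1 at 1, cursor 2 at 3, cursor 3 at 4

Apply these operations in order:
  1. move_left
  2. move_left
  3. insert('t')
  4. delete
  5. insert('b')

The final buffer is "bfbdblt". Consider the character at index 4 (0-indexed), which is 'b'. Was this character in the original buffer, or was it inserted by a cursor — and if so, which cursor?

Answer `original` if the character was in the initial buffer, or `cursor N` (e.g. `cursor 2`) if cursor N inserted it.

After op 1 (move_left): buffer="fdlt" (len 4), cursors c1@0 c2@2 c3@3, authorship ....
After op 2 (move_left): buffer="fdlt" (len 4), cursors c1@0 c2@1 c3@2, authorship ....
After op 3 (insert('t')): buffer="tftdtlt" (len 7), cursors c1@1 c2@3 c3@5, authorship 1.2.3..
After op 4 (delete): buffer="fdlt" (len 4), cursors c1@0 c2@1 c3@2, authorship ....
After op 5 (insert('b')): buffer="bfbdblt" (len 7), cursors c1@1 c2@3 c3@5, authorship 1.2.3..
Authorship (.=original, N=cursor N): 1 . 2 . 3 . .
Index 4: author = 3

Answer: cursor 3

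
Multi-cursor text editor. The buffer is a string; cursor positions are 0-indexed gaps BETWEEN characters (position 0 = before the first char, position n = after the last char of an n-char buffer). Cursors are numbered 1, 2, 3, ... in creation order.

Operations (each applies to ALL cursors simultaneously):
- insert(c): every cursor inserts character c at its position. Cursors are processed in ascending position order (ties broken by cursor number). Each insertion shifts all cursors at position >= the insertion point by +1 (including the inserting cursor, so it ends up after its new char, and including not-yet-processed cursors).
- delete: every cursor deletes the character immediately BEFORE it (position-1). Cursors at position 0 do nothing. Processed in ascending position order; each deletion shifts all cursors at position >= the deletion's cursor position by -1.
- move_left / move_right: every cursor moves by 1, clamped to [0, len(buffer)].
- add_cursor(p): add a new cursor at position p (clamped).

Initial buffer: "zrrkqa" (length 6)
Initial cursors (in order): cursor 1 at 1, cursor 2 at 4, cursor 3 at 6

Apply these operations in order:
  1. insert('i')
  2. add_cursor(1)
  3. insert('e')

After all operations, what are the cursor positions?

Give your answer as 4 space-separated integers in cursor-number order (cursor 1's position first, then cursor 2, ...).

Answer: 4 9 13 2

Derivation:
After op 1 (insert('i')): buffer="zirrkiqai" (len 9), cursors c1@2 c2@6 c3@9, authorship .1...2..3
After op 2 (add_cursor(1)): buffer="zirrkiqai" (len 9), cursors c4@1 c1@2 c2@6 c3@9, authorship .1...2..3
After op 3 (insert('e')): buffer="zeierrkieqaie" (len 13), cursors c4@2 c1@4 c2@9 c3@13, authorship .411...22..33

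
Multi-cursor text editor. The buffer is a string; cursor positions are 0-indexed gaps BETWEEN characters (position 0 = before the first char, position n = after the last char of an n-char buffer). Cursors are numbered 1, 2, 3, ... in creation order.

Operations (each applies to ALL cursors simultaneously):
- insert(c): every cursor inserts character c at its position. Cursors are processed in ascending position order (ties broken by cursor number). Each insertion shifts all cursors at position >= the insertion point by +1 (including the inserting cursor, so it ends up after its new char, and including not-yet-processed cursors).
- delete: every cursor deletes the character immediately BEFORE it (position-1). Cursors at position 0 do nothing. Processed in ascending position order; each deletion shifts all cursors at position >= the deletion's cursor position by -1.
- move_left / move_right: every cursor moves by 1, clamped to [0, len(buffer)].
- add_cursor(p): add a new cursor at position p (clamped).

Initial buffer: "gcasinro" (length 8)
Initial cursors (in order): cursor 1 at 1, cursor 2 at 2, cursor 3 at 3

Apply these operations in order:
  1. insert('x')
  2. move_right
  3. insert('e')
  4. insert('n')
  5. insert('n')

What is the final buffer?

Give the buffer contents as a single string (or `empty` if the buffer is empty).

After op 1 (insert('x')): buffer="gxcxaxsinro" (len 11), cursors c1@2 c2@4 c3@6, authorship .1.2.3.....
After op 2 (move_right): buffer="gxcxaxsinro" (len 11), cursors c1@3 c2@5 c3@7, authorship .1.2.3.....
After op 3 (insert('e')): buffer="gxcexaexseinro" (len 14), cursors c1@4 c2@7 c3@10, authorship .1.12.23.3....
After op 4 (insert('n')): buffer="gxcenxaenxseninro" (len 17), cursors c1@5 c2@9 c3@13, authorship .1.112.223.33....
After op 5 (insert('n')): buffer="gxcennxaennxsenninro" (len 20), cursors c1@6 c2@11 c3@16, authorship .1.1112.2223.333....

Answer: gxcennxaennxsenninro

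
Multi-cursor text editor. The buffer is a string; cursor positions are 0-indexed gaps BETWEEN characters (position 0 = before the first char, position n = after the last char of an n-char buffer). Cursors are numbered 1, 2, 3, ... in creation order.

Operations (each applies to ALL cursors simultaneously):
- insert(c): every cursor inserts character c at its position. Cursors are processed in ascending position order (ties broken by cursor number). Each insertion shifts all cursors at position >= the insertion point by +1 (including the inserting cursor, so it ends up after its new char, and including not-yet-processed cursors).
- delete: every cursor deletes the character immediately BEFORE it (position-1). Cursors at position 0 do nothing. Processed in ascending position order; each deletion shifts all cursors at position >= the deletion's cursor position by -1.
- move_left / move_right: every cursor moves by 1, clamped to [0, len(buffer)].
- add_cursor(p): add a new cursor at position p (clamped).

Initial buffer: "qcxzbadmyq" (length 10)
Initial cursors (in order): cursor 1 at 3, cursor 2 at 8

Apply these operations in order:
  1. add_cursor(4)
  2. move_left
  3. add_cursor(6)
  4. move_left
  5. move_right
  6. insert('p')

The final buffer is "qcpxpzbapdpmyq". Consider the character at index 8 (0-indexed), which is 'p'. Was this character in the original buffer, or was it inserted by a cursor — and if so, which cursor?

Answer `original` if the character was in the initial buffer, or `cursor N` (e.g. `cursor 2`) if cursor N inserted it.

After op 1 (add_cursor(4)): buffer="qcxzbadmyq" (len 10), cursors c1@3 c3@4 c2@8, authorship ..........
After op 2 (move_left): buffer="qcxzbadmyq" (len 10), cursors c1@2 c3@3 c2@7, authorship ..........
After op 3 (add_cursor(6)): buffer="qcxzbadmyq" (len 10), cursors c1@2 c3@3 c4@6 c2@7, authorship ..........
After op 4 (move_left): buffer="qcxzbadmyq" (len 10), cursors c1@1 c3@2 c4@5 c2@6, authorship ..........
After op 5 (move_right): buffer="qcxzbadmyq" (len 10), cursors c1@2 c3@3 c4@6 c2@7, authorship ..........
After op 6 (insert('p')): buffer="qcpxpzbapdpmyq" (len 14), cursors c1@3 c3@5 c4@9 c2@11, authorship ..1.3...4.2...
Authorship (.=original, N=cursor N): . . 1 . 3 . . . 4 . 2 . . .
Index 8: author = 4

Answer: cursor 4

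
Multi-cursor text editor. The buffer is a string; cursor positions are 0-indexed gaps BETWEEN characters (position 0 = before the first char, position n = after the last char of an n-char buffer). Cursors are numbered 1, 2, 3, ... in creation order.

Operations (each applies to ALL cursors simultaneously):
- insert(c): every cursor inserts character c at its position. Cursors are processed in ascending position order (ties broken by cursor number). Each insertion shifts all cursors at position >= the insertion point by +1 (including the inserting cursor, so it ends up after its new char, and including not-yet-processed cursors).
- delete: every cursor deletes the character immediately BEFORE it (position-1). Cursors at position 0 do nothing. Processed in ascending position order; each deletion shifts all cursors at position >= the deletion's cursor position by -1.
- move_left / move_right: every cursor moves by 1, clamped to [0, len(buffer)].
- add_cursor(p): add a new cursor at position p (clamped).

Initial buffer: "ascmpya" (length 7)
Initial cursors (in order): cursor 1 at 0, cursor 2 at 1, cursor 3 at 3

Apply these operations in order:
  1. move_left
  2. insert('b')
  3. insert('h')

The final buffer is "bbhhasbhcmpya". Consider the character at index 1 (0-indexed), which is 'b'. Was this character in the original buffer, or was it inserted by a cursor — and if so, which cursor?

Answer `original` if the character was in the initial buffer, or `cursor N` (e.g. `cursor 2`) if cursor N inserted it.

Answer: cursor 2

Derivation:
After op 1 (move_left): buffer="ascmpya" (len 7), cursors c1@0 c2@0 c3@2, authorship .......
After op 2 (insert('b')): buffer="bbasbcmpya" (len 10), cursors c1@2 c2@2 c3@5, authorship 12..3.....
After op 3 (insert('h')): buffer="bbhhasbhcmpya" (len 13), cursors c1@4 c2@4 c3@8, authorship 1212..33.....
Authorship (.=original, N=cursor N): 1 2 1 2 . . 3 3 . . . . .
Index 1: author = 2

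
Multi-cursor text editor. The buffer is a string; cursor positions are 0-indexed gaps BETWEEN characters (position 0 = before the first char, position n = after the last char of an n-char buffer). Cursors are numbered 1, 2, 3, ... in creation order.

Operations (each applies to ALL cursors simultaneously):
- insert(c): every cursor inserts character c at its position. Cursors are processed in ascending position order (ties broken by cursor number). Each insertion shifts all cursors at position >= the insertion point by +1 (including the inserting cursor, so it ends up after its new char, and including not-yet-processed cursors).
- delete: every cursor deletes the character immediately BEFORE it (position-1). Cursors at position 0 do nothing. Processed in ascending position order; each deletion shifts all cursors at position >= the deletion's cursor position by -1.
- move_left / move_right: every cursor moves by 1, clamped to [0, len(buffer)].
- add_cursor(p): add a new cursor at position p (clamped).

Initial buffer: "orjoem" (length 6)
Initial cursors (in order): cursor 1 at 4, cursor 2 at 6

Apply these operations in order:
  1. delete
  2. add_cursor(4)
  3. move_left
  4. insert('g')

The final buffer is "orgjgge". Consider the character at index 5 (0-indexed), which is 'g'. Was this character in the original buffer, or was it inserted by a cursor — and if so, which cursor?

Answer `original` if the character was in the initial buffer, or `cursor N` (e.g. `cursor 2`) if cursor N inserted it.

After op 1 (delete): buffer="orje" (len 4), cursors c1@3 c2@4, authorship ....
After op 2 (add_cursor(4)): buffer="orje" (len 4), cursors c1@3 c2@4 c3@4, authorship ....
After op 3 (move_left): buffer="orje" (len 4), cursors c1@2 c2@3 c3@3, authorship ....
After op 4 (insert('g')): buffer="orgjgge" (len 7), cursors c1@3 c2@6 c3@6, authorship ..1.23.
Authorship (.=original, N=cursor N): . . 1 . 2 3 .
Index 5: author = 3

Answer: cursor 3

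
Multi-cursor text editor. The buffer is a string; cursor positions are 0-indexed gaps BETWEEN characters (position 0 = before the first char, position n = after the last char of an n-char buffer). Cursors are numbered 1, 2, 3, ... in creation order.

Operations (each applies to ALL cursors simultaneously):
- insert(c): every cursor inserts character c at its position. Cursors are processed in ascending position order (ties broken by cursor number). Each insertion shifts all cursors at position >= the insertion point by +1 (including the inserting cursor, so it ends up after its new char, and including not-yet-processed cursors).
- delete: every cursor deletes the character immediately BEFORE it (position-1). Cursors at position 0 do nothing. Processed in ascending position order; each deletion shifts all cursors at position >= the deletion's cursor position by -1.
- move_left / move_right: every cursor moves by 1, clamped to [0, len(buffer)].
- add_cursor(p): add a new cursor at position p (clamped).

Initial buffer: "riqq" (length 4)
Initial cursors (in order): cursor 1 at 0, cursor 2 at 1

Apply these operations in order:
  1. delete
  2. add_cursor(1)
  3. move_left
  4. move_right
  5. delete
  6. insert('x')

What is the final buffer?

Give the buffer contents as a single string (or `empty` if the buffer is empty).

After op 1 (delete): buffer="iqq" (len 3), cursors c1@0 c2@0, authorship ...
After op 2 (add_cursor(1)): buffer="iqq" (len 3), cursors c1@0 c2@0 c3@1, authorship ...
After op 3 (move_left): buffer="iqq" (len 3), cursors c1@0 c2@0 c3@0, authorship ...
After op 4 (move_right): buffer="iqq" (len 3), cursors c1@1 c2@1 c3@1, authorship ...
After op 5 (delete): buffer="qq" (len 2), cursors c1@0 c2@0 c3@0, authorship ..
After op 6 (insert('x')): buffer="xxxqq" (len 5), cursors c1@3 c2@3 c3@3, authorship 123..

Answer: xxxqq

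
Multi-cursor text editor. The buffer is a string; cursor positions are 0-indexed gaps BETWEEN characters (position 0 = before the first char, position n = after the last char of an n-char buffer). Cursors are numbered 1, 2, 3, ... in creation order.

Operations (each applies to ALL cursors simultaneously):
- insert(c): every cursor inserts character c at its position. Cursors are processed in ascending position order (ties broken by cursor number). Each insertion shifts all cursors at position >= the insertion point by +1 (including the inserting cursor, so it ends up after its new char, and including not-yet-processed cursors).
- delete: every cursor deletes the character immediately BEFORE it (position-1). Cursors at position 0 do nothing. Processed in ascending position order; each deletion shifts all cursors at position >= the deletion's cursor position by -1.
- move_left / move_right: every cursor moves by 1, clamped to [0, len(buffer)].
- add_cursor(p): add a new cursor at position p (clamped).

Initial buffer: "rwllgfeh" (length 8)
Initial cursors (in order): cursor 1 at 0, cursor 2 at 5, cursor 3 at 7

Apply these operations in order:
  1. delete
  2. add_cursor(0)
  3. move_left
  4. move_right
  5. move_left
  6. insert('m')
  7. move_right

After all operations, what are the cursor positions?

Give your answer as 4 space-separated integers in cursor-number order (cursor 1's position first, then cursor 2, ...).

After op 1 (delete): buffer="rwllfh" (len 6), cursors c1@0 c2@4 c3@5, authorship ......
After op 2 (add_cursor(0)): buffer="rwllfh" (len 6), cursors c1@0 c4@0 c2@4 c3@5, authorship ......
After op 3 (move_left): buffer="rwllfh" (len 6), cursors c1@0 c4@0 c2@3 c3@4, authorship ......
After op 4 (move_right): buffer="rwllfh" (len 6), cursors c1@1 c4@1 c2@4 c3@5, authorship ......
After op 5 (move_left): buffer="rwllfh" (len 6), cursors c1@0 c4@0 c2@3 c3@4, authorship ......
After op 6 (insert('m')): buffer="mmrwlmlmfh" (len 10), cursors c1@2 c4@2 c2@6 c3@8, authorship 14...2.3..
After op 7 (move_right): buffer="mmrwlmlmfh" (len 10), cursors c1@3 c4@3 c2@7 c3@9, authorship 14...2.3..

Answer: 3 7 9 3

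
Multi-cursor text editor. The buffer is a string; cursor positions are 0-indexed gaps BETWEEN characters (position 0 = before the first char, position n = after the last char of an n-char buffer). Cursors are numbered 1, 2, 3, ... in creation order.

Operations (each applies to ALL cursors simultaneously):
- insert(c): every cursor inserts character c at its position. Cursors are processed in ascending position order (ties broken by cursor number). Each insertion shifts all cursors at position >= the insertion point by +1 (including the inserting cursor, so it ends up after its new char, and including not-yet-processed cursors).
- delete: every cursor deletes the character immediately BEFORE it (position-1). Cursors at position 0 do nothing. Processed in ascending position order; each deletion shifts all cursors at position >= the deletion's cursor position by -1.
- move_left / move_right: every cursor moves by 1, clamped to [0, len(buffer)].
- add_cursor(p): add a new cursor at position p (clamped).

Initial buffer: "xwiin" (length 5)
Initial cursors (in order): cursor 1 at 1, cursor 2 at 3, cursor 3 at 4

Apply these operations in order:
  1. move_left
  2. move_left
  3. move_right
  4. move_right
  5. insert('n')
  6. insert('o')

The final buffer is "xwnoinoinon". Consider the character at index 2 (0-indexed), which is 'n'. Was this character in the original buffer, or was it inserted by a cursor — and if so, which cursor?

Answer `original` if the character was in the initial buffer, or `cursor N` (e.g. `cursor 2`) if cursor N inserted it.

After op 1 (move_left): buffer="xwiin" (len 5), cursors c1@0 c2@2 c3@3, authorship .....
After op 2 (move_left): buffer="xwiin" (len 5), cursors c1@0 c2@1 c3@2, authorship .....
After op 3 (move_right): buffer="xwiin" (len 5), cursors c1@1 c2@2 c3@3, authorship .....
After op 4 (move_right): buffer="xwiin" (len 5), cursors c1@2 c2@3 c3@4, authorship .....
After op 5 (insert('n')): buffer="xwnininn" (len 8), cursors c1@3 c2@5 c3@7, authorship ..1.2.3.
After op 6 (insert('o')): buffer="xwnoinoinon" (len 11), cursors c1@4 c2@7 c3@10, authorship ..11.22.33.
Authorship (.=original, N=cursor N): . . 1 1 . 2 2 . 3 3 .
Index 2: author = 1

Answer: cursor 1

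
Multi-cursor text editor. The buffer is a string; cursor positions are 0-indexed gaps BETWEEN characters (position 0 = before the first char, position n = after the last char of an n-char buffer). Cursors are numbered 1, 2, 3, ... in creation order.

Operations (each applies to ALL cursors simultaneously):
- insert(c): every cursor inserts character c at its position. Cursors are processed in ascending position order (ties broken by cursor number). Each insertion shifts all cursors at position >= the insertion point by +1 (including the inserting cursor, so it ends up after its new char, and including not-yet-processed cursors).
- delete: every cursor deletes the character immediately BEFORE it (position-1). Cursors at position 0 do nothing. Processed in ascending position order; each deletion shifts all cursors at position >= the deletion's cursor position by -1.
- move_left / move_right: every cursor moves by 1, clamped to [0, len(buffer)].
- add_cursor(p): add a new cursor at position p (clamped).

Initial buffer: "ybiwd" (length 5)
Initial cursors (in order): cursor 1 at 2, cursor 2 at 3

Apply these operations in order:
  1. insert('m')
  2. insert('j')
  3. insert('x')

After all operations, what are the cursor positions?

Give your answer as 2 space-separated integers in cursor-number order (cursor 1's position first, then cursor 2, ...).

After op 1 (insert('m')): buffer="ybmimwd" (len 7), cursors c1@3 c2@5, authorship ..1.2..
After op 2 (insert('j')): buffer="ybmjimjwd" (len 9), cursors c1@4 c2@7, authorship ..11.22..
After op 3 (insert('x')): buffer="ybmjximjxwd" (len 11), cursors c1@5 c2@9, authorship ..111.222..

Answer: 5 9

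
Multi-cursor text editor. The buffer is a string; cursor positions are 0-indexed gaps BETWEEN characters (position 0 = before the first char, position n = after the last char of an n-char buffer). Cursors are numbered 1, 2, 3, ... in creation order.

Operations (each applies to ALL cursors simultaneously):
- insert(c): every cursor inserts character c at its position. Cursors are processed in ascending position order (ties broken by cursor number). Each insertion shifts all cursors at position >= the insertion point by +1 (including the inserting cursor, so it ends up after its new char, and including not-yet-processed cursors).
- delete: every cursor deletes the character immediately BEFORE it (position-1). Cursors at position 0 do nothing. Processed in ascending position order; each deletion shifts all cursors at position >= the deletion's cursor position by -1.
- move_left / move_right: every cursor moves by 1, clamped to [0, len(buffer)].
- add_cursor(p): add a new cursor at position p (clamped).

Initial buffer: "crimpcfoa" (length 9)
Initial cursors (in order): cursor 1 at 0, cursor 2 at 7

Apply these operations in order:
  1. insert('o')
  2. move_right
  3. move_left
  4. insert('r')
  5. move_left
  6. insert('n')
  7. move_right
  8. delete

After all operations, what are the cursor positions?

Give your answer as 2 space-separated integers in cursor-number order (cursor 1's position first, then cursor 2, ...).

Answer: 2 11

Derivation:
After op 1 (insert('o')): buffer="ocrimpcfooa" (len 11), cursors c1@1 c2@9, authorship 1.......2..
After op 2 (move_right): buffer="ocrimpcfooa" (len 11), cursors c1@2 c2@10, authorship 1.......2..
After op 3 (move_left): buffer="ocrimpcfooa" (len 11), cursors c1@1 c2@9, authorship 1.......2..
After op 4 (insert('r')): buffer="orcrimpcforoa" (len 13), cursors c1@2 c2@11, authorship 11.......22..
After op 5 (move_left): buffer="orcrimpcforoa" (len 13), cursors c1@1 c2@10, authorship 11.......22..
After op 6 (insert('n')): buffer="onrcrimpcfonroa" (len 15), cursors c1@2 c2@12, authorship 111.......222..
After op 7 (move_right): buffer="onrcrimpcfonroa" (len 15), cursors c1@3 c2@13, authorship 111.......222..
After op 8 (delete): buffer="oncrimpcfonoa" (len 13), cursors c1@2 c2@11, authorship 11.......22..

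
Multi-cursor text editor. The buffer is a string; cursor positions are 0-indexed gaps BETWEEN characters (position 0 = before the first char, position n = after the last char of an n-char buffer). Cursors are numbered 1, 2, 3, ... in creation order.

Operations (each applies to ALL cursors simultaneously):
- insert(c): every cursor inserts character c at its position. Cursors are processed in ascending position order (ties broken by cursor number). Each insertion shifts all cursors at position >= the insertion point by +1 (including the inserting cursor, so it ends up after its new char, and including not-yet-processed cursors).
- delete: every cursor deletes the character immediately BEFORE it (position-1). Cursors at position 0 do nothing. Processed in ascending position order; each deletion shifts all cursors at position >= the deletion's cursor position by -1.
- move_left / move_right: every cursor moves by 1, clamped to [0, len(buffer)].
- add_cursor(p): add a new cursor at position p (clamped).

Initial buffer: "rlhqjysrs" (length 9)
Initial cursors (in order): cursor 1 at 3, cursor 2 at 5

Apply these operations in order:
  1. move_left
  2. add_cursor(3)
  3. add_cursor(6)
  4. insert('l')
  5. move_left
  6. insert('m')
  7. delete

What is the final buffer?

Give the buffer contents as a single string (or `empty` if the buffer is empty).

Answer: rllhlqljylsrs

Derivation:
After op 1 (move_left): buffer="rlhqjysrs" (len 9), cursors c1@2 c2@4, authorship .........
After op 2 (add_cursor(3)): buffer="rlhqjysrs" (len 9), cursors c1@2 c3@3 c2@4, authorship .........
After op 3 (add_cursor(6)): buffer="rlhqjysrs" (len 9), cursors c1@2 c3@3 c2@4 c4@6, authorship .........
After op 4 (insert('l')): buffer="rllhlqljylsrs" (len 13), cursors c1@3 c3@5 c2@7 c4@10, authorship ..1.3.2..4...
After op 5 (move_left): buffer="rllhlqljylsrs" (len 13), cursors c1@2 c3@4 c2@6 c4@9, authorship ..1.3.2..4...
After op 6 (insert('m')): buffer="rlmlhmlqmljymlsrs" (len 17), cursors c1@3 c3@6 c2@9 c4@13, authorship ..11.33.22..44...
After op 7 (delete): buffer="rllhlqljylsrs" (len 13), cursors c1@2 c3@4 c2@6 c4@9, authorship ..1.3.2..4...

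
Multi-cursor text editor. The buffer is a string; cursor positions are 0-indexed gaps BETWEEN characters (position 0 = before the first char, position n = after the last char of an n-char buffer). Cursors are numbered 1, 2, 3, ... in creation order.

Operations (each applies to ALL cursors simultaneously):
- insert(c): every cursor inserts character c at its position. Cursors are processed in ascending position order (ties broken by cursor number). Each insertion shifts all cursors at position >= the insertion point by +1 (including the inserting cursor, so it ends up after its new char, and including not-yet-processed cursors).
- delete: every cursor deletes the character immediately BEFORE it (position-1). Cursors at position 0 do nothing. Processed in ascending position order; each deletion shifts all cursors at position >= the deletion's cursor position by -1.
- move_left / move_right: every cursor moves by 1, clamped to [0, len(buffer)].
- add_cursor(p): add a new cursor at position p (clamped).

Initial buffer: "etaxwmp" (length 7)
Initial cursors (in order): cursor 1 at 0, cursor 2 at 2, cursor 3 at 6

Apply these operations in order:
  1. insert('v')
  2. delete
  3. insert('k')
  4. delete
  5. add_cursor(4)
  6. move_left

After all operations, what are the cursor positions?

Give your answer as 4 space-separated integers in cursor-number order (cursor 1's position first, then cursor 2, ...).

Answer: 0 1 5 3

Derivation:
After op 1 (insert('v')): buffer="vetvaxwmvp" (len 10), cursors c1@1 c2@4 c3@9, authorship 1..2....3.
After op 2 (delete): buffer="etaxwmp" (len 7), cursors c1@0 c2@2 c3@6, authorship .......
After op 3 (insert('k')): buffer="ketkaxwmkp" (len 10), cursors c1@1 c2@4 c3@9, authorship 1..2....3.
After op 4 (delete): buffer="etaxwmp" (len 7), cursors c1@0 c2@2 c3@6, authorship .......
After op 5 (add_cursor(4)): buffer="etaxwmp" (len 7), cursors c1@0 c2@2 c4@4 c3@6, authorship .......
After op 6 (move_left): buffer="etaxwmp" (len 7), cursors c1@0 c2@1 c4@3 c3@5, authorship .......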